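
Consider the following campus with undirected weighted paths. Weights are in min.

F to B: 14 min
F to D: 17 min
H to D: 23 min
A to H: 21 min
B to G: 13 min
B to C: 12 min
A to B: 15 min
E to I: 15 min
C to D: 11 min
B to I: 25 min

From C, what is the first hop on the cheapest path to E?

B

Enumerating some paths:
C–B–I–E: 12+25+15 = 52
C–D–F–B–I–E: 11+17+14+25+15 = 82
Cheapest is C–B–I–E at 52 min.
So from C the first move is to B.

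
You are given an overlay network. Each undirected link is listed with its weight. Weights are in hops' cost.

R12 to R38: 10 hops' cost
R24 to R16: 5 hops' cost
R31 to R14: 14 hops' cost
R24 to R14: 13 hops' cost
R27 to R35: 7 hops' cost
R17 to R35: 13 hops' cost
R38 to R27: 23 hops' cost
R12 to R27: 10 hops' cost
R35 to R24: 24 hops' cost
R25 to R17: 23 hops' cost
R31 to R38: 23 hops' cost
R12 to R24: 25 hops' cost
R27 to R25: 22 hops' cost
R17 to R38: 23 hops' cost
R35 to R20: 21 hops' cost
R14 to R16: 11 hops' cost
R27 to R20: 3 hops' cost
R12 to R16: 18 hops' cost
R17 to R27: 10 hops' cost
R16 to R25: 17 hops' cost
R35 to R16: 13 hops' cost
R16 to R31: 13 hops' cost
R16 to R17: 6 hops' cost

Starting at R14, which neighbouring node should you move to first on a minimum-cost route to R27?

R16

Enumerating some paths:
R14 → R16 → R35 → R27: 11+13+7 = 31
R14 → R24 → R16 → R17 → R27: 13+5+6+10 = 34
R14 → R16 → R17 → R27: 11+6+10 = 27
The minimum is 27 hops' cost via R14 → R16 → R17 → R27.
So from R14 the first move is to R16.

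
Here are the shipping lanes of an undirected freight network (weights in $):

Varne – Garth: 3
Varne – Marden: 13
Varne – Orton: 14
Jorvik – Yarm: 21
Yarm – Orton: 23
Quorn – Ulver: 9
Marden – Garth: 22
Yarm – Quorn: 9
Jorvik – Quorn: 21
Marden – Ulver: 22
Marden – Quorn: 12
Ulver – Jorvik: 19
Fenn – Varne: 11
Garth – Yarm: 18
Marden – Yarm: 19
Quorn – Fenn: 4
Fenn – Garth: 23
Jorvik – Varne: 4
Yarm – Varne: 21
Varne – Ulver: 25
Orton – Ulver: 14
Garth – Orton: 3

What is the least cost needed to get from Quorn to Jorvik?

$19

Shortest distances from Quorn:
Quorn: 0
Fenn: 4  (via Quorn)
Yarm: 9  (via Quorn)
Ulver: 9  (via Quorn)
Marden: 12  (via Quorn)
Varne: 15  (via Fenn)
Garth: 18  (via Varne)
Jorvik: 19  (via Varne)
Shortest route: Quorn–Fenn–Varne–Jorvik = $19.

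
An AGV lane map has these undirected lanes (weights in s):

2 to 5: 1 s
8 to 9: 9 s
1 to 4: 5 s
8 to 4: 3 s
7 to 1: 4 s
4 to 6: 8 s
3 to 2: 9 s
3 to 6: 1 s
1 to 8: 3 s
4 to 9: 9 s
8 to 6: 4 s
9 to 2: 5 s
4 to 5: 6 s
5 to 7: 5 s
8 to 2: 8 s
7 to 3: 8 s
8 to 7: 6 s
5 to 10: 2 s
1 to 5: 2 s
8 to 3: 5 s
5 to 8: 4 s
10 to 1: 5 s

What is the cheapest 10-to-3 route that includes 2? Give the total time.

Best 10 to 2: 10–5–2 costing 3
Shortest 2→3: 2–3 = 9
Total via 2: 3 + 9 = 12 s.

12 s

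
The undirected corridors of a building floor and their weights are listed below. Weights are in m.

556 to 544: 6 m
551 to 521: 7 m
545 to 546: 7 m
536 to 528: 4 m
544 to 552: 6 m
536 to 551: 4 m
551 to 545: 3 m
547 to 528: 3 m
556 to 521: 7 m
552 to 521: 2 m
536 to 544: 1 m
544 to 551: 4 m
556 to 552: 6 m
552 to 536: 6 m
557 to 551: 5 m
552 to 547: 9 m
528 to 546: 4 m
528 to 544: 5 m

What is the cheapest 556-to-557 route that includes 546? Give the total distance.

Best 556 to 546: 556 → 544 → 528 → 546 costing 15
Shortest 546→557: 546 → 545 → 551 → 557 = 15
Total via 546: 15 + 15 = 30 m.

30 m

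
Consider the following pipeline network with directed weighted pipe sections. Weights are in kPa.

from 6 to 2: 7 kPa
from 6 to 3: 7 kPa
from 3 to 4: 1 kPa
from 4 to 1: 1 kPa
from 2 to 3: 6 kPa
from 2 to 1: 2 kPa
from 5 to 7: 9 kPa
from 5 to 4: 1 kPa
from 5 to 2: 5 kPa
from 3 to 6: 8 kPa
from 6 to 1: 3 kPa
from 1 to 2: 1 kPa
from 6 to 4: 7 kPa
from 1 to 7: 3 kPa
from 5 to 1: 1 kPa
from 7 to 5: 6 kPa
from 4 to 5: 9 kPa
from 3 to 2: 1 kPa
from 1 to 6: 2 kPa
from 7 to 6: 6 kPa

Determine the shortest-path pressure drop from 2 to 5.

11 kPa

Running Dijkstra from 2:
2: 0
1: 2  (via 2)
6: 4  (via 1)
7: 5  (via 1)
3: 6  (via 2)
4: 7  (via 3)
5: 11  (via 7)
Shortest route: 2–1–7–5 = 11 kPa.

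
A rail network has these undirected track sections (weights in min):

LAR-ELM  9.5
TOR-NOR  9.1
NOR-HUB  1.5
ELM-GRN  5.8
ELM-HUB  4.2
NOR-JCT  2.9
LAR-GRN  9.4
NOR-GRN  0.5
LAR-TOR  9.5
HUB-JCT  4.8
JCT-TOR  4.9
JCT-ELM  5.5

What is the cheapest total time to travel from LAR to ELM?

Running Dijkstra from LAR:
LAR: 0
GRN: 9.4  (via LAR)
ELM: 9.5  (via LAR)
Shortest route: LAR–ELM = 9.5 min.

9.5 min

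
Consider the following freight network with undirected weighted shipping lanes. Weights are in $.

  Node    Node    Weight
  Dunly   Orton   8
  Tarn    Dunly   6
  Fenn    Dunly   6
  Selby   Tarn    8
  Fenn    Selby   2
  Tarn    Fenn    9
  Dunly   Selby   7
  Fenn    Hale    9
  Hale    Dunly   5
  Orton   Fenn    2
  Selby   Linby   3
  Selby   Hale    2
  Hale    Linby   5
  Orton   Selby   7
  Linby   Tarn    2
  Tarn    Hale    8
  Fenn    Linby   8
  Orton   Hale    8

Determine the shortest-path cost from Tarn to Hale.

$7

Compare a few routes:
Tarn–Hale: 8 = 8
Tarn–Selby–Hale: 8+2 = 10
Tarn–Linby–Hale: 2+5 = 7
The minimum is $7 via Tarn–Linby–Hale.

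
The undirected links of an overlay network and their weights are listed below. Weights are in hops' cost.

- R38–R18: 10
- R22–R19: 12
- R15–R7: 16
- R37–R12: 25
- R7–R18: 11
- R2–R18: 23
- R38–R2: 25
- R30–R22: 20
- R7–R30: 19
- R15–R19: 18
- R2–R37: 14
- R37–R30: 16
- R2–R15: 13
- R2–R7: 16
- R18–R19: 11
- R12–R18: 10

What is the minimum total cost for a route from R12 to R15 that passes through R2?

46 hops' cost

Shortest R12→R2: R12 → R18 → R2 = 33
Shortest R2→R15: R2 → R15 = 13
Total via R2: 33 + 13 = 46 hops' cost.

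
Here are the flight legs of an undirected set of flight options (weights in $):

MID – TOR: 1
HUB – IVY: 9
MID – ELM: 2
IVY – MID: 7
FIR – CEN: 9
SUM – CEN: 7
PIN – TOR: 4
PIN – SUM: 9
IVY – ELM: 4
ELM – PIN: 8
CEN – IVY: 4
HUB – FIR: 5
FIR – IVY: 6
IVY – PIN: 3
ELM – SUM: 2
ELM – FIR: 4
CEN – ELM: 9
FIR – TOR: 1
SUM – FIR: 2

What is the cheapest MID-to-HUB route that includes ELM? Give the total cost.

$11

Shortest MID→ELM: MID → ELM = 2
Shortest ELM→HUB: ELM → FIR → HUB = 9
Total via ELM: 2 + 9 = $11.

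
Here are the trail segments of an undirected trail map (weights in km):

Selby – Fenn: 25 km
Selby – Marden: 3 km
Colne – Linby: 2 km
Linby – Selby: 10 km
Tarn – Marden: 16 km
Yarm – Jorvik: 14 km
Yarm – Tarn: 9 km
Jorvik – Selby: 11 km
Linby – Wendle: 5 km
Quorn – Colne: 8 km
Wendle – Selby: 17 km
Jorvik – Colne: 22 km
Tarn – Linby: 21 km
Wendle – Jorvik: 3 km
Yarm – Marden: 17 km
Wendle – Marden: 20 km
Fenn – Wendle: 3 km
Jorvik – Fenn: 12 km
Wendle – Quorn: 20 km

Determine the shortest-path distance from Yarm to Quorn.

Candidate routes:
Yarm - Jorvik - Wendle - Linby - Colne - Quorn: 14+3+5+2+8 = 32
Yarm - Marden - Selby - Linby - Colne - Quorn: 17+3+10+2+8 = 40
Yarm - Jorvik - Wendle - Quorn: 14+3+20 = 37
Cheapest is Yarm - Jorvik - Wendle - Linby - Colne - Quorn at 32 km.

32 km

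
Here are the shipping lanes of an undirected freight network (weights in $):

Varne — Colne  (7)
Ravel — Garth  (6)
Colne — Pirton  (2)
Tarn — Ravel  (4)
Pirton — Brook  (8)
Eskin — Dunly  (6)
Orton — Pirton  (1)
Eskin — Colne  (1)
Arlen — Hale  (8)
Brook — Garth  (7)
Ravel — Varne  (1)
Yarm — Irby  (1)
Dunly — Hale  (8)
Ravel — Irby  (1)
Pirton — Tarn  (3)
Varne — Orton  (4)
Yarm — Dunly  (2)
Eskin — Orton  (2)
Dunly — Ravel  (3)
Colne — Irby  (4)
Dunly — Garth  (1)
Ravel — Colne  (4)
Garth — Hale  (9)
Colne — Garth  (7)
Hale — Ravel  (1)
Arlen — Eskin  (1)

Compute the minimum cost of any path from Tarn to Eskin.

Candidate routes:
Tarn–Ravel–Irby–Colne–Eskin: 4+1+4+1 = 10
Tarn–Ravel–Colne–Eskin: 4+4+1 = 9
Tarn–Pirton–Orton–Eskin: 3+1+2 = 6
The minimum is $6 via Tarn–Pirton–Orton–Eskin.

$6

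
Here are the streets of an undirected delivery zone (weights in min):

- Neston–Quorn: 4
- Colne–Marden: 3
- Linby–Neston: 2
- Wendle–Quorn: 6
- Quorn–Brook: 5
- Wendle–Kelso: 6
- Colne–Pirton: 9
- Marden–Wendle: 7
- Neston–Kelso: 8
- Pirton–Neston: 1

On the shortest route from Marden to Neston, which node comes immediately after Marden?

Enumerating some paths:
Marden - Colne - Pirton - Neston: 3+9+1 = 13
Marden - Wendle - Quorn - Neston: 7+6+4 = 17
The minimum is 13 min via Marden - Colne - Pirton - Neston.
So from Marden the first move is to Colne.

Colne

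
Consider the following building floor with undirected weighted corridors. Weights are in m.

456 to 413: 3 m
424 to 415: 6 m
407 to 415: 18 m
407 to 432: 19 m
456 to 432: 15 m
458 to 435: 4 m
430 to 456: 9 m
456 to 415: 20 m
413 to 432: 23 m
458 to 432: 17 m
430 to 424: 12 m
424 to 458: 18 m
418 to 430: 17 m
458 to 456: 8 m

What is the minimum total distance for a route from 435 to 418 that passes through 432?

Best 435 to 432: 435 → 458 → 432 costing 21
Shortest 432→418: 432 → 456 → 430 → 418 = 41
Total via 432: 21 + 41 = 62 m.

62 m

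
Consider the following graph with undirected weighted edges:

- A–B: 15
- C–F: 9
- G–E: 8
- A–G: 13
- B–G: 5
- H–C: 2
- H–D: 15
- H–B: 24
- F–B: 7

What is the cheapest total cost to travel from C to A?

Candidate routes:
C - H - B - G - A: 2+24+5+13 = 44
C - H - B - A: 2+24+15 = 41
C - F - B - G - A: 9+7+5+13 = 34
C - F - B - A: 9+7+15 = 31
Cheapest is C - F - B - A at 31.

31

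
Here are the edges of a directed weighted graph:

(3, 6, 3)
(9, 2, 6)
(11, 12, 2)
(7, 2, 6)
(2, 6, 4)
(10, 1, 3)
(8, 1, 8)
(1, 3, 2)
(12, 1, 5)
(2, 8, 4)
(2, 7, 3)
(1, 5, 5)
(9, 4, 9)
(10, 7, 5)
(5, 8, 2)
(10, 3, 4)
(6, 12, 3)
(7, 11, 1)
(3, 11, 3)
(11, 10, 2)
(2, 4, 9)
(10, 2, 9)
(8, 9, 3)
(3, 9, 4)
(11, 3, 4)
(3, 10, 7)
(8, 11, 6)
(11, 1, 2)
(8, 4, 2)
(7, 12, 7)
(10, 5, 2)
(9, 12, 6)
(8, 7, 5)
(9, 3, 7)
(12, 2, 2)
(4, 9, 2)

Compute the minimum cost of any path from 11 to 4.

8

Settle nodes by increasing distance from 11:
11: 0
1: 2  (via 11)
10: 2  (via 11)
12: 2  (via 11)
2: 4  (via 12)
3: 4  (via 11)
5: 4  (via 10)
8: 6  (via 5)
6: 7  (via 3)
7: 7  (via 10)
4: 8  (via 8)
Shortest route: 11 → 10 → 5 → 8 → 4 = 8.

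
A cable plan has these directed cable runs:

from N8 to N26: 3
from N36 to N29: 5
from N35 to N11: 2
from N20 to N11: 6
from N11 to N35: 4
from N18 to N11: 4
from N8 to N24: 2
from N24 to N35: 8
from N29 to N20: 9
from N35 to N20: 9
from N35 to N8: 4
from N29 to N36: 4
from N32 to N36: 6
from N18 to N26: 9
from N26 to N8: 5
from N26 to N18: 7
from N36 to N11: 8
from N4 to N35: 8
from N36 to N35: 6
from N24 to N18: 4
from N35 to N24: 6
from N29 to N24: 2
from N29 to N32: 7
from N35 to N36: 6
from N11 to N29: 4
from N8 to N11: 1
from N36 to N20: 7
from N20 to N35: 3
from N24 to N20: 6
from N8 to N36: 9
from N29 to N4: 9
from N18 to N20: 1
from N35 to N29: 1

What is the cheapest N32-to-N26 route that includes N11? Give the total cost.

Best N32 to N11: N32 → N36 → N11 costing 14
Best N11 to N26: N11 → N35 → N8 → N26 costing 11
Total via N11: 14 + 11 = 25.

25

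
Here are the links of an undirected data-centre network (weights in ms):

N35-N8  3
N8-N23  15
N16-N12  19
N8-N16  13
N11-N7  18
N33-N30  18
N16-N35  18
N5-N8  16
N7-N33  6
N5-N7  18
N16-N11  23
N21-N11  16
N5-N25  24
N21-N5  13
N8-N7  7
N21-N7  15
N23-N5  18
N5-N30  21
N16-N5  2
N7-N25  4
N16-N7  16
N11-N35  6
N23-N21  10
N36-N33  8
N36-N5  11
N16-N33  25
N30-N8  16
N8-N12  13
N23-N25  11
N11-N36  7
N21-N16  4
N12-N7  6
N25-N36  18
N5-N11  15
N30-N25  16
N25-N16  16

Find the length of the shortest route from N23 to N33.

21 ms

Running Dijkstra from N23:
N23: 0
N21: 10  (via N23)
N25: 11  (via N23)
N16: 14  (via N21)
N7: 15  (via N25)
N8: 15  (via N23)
N5: 16  (via N16)
N35: 18  (via N8)
N33: 21  (via N7)
Shortest route: N23–N25–N7–N33 = 21 ms.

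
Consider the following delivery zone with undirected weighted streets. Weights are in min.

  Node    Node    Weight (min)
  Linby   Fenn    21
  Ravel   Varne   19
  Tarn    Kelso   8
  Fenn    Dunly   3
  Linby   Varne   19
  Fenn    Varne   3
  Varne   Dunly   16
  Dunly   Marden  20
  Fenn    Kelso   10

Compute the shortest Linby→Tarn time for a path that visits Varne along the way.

Best Linby to Varne: Linby → Varne costing 19
Best Varne to Tarn: Varne → Fenn → Kelso → Tarn costing 21
Total via Varne: 19 + 21 = 40 min.

40 min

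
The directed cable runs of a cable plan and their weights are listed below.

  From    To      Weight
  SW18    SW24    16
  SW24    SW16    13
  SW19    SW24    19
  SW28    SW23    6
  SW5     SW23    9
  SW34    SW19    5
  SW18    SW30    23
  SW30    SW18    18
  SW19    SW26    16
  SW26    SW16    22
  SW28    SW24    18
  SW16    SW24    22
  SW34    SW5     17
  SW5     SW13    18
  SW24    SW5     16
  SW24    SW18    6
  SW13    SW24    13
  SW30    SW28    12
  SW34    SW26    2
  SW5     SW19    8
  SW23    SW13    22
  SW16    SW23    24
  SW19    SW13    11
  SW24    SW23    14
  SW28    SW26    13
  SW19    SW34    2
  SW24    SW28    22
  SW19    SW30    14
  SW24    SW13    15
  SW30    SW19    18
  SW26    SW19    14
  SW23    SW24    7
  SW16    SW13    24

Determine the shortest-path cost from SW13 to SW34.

Settle nodes by increasing distance from SW13:
SW13: 0
SW24: 13  (via SW13)
SW18: 19  (via SW24)
SW16: 26  (via SW24)
SW23: 27  (via SW24)
SW5: 29  (via SW24)
SW28: 35  (via SW24)
SW19: 37  (via SW5)
SW34: 39  (via SW19)
Shortest route: SW13 → SW24 → SW5 → SW19 → SW34 = 39.

39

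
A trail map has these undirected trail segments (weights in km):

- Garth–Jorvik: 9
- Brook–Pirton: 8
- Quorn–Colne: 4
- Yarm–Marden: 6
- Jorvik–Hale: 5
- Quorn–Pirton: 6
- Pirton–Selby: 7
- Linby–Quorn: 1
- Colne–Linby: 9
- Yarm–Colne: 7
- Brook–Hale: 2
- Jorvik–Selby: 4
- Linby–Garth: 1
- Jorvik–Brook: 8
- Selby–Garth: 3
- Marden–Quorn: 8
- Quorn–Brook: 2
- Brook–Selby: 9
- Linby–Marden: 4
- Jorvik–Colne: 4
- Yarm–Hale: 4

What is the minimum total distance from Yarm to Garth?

Shortest distances from Yarm:
Yarm: 0
Hale: 4  (via Yarm)
Marden: 6  (via Yarm)
Brook: 6  (via Hale)
Colne: 7  (via Yarm)
Quorn: 8  (via Brook)
Linby: 9  (via Quorn)
Jorvik: 9  (via Hale)
Garth: 10  (via Linby)
Shortest route: Yarm–Hale–Brook–Quorn–Linby–Garth = 10 km.

10 km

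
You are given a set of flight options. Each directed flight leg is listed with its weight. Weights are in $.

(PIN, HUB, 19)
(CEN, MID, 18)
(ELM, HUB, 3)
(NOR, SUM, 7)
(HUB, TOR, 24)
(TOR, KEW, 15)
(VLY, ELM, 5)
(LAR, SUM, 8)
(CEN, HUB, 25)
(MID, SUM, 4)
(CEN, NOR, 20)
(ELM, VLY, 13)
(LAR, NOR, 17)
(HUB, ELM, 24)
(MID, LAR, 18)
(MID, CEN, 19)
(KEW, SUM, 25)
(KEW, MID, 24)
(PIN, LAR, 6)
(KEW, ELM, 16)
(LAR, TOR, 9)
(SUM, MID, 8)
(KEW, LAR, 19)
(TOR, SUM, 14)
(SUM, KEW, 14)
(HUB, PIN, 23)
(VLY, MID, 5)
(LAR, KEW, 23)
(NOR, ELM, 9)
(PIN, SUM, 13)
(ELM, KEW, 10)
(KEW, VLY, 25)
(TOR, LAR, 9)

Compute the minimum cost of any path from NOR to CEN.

$34

Compare a few routes:
NOR → ELM → VLY → MID → CEN: 9+13+5+19 = 46
NOR → ELM → KEW → MID → CEN: 9+10+24+19 = 62
NOR → SUM → MID → CEN: 7+8+19 = 34
The minimum is $34 via NOR → SUM → MID → CEN.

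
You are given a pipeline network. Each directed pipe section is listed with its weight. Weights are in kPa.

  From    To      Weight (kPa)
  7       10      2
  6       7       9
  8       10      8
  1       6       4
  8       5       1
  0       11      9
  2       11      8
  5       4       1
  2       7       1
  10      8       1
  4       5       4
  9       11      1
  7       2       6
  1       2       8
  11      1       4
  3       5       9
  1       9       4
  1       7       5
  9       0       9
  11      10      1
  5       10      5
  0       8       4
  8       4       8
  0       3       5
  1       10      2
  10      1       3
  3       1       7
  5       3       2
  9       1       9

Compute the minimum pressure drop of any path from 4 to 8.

Candidate routes:
4 → 5 → 10 → 8: 4+5+1 = 10
4 → 5 → 3 → 1 → 10 → 8: 4+2+7+2+1 = 16
4 → 5 → 3 → 1 → 9 → 11 → 10 → 8: 4+2+7+4+1+1+1 = 20
Cheapest is 4 → 5 → 10 → 8 at 10 kPa.

10 kPa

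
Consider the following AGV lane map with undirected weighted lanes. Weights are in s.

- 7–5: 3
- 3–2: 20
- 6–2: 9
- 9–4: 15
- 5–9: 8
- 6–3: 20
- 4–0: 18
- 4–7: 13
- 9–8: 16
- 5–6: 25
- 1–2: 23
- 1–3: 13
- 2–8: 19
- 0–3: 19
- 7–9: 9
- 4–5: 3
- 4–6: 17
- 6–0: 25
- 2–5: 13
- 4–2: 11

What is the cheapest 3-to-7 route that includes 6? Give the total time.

43 s

Shortest 3→6: 3 → 6 = 20
Shortest 6→7: 6 → 4 → 5 → 7 = 23
Total via 6: 20 + 23 = 43 s.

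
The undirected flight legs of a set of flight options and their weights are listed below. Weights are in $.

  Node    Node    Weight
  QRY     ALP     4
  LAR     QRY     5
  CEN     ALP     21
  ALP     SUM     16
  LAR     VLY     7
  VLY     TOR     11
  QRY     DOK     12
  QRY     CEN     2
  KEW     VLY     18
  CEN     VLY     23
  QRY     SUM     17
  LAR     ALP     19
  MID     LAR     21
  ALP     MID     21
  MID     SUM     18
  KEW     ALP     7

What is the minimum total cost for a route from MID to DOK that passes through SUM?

$47

Best MID to SUM: MID–SUM costing 18
Best SUM to DOK: SUM–QRY–DOK costing 29
Total via SUM: 18 + 29 = $47.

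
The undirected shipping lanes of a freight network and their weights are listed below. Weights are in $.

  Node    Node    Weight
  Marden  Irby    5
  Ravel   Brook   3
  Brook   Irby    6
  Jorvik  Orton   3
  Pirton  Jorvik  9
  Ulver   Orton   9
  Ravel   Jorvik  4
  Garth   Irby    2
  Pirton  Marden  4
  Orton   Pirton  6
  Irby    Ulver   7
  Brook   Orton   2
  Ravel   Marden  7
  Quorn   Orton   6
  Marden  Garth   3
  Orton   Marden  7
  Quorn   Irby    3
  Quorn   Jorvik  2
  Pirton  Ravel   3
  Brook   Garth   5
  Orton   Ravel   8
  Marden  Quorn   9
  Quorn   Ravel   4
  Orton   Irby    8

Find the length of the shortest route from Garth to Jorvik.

Shortest distances from Garth:
Garth: 0
Irby: 2  (via Garth)
Marden: 3  (via Garth)
Brook: 5  (via Garth)
Quorn: 5  (via Irby)
Pirton: 7  (via Marden)
Orton: 7  (via Brook)
Jorvik: 7  (via Quorn)
Shortest route: Garth–Irby–Quorn–Jorvik = $7.

$7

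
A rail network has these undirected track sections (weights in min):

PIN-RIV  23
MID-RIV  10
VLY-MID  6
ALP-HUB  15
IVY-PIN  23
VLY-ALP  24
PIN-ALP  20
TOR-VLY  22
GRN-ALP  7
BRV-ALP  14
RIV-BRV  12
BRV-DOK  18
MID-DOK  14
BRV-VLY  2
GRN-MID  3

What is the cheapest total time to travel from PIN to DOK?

44 min

Candidate routes:
PIN - ALP - GRN - MID - DOK: 20+7+3+14 = 44
PIN - ALP - BRV - DOK: 20+14+18 = 52
PIN - RIV - MID - DOK: 23+10+14 = 47
PIN - RIV - BRV - DOK: 23+12+18 = 53
Cheapest is PIN - ALP - GRN - MID - DOK at 44 min.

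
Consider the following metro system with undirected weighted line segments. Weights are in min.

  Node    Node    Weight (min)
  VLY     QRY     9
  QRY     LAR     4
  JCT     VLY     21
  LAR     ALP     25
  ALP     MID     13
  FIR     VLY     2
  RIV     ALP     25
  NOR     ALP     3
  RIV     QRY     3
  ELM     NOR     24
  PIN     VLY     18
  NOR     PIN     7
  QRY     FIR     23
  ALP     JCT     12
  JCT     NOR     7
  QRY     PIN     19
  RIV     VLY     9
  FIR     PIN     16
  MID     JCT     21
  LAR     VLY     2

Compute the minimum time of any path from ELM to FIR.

47 min

Compare a few routes:
ELM - NOR - PIN - FIR: 24+7+16 = 47
ELM - NOR - PIN - VLY - FIR: 24+7+18+2 = 51
Cheapest is ELM - NOR - PIN - FIR at 47 min.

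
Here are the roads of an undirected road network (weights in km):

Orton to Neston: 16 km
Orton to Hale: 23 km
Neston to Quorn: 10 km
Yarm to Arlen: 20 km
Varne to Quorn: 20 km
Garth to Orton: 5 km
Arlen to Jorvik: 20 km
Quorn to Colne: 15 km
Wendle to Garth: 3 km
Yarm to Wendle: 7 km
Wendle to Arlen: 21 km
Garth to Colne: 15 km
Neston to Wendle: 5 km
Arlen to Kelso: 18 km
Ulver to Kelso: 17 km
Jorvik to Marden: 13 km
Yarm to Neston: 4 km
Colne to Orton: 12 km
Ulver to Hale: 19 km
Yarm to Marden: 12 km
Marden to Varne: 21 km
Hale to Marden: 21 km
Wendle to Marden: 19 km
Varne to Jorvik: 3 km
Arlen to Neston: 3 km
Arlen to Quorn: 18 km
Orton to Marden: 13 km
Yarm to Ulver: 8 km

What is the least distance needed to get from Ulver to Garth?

Settle nodes by increasing distance from Ulver:
Ulver: 0
Yarm: 8  (via Ulver)
Neston: 12  (via Yarm)
Wendle: 15  (via Yarm)
Arlen: 15  (via Neston)
Kelso: 17  (via Ulver)
Garth: 18  (via Wendle)
Shortest route: Ulver → Yarm → Wendle → Garth = 18 km.

18 km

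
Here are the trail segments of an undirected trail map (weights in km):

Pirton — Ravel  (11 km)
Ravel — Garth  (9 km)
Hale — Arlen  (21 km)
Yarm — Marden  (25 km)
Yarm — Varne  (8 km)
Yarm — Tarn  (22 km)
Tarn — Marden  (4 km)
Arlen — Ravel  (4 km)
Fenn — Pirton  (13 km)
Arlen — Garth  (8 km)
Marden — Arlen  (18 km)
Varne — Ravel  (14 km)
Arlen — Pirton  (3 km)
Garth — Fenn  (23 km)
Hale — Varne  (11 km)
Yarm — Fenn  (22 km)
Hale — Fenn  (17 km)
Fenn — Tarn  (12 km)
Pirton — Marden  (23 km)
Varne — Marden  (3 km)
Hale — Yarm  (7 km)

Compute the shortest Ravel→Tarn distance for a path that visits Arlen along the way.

26 km

Best Ravel to Arlen: Ravel–Arlen costing 4
Best Arlen to Tarn: Arlen–Marden–Tarn costing 22
Total via Arlen: 4 + 22 = 26 km.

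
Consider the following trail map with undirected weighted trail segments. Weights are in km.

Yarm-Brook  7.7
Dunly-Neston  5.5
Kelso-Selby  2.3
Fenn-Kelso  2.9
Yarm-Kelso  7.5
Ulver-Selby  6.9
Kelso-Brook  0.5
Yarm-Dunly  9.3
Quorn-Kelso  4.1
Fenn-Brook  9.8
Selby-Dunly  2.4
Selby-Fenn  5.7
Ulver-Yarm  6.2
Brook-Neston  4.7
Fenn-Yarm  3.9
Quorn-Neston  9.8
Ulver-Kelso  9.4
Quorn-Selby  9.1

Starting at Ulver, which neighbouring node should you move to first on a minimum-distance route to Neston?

Candidate routes:
Ulver → Selby → Dunly → Neston: 6.9+2.4+5.5 = 14.8
Ulver → Kelso → Brook → Neston: 9.4+0.5+4.7 = 14.6
Ulver → Selby → Kelso → Brook → Neston: 6.9+2.3+0.5+4.7 = 14.4
The minimum is 14.4 km via Ulver → Selby → Kelso → Brook → Neston.
So from Ulver the first move is to Selby.

Selby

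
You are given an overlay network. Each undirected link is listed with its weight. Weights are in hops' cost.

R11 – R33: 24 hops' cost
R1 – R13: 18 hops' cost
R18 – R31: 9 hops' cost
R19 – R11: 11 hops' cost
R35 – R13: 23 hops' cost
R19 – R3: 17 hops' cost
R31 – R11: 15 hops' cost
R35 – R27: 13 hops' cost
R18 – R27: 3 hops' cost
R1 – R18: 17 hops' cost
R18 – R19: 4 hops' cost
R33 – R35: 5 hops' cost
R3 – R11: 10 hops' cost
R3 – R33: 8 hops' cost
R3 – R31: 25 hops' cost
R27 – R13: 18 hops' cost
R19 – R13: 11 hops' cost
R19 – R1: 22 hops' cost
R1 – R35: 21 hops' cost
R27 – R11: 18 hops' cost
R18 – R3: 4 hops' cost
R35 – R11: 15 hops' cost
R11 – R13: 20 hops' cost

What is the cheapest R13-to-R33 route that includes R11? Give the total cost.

Best R13 to R11: R13 → R11 costing 20
Shortest R11→R33: R11 → R3 → R33 = 18
Total via R11: 20 + 18 = 38 hops' cost.

38 hops' cost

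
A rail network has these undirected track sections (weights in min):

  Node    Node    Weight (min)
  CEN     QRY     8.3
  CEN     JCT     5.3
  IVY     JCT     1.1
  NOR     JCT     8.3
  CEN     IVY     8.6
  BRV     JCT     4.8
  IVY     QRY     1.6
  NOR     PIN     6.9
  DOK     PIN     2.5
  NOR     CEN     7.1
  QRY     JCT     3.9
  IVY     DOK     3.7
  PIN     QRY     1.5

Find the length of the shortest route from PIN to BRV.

9 min

Settle nodes by increasing distance from PIN:
PIN: 0
QRY: 1.5  (via PIN)
DOK: 2.5  (via PIN)
IVY: 3.1  (via QRY)
JCT: 4.2  (via IVY)
NOR: 6.9  (via PIN)
BRV: 9  (via JCT)
Shortest route: PIN → QRY → IVY → JCT → BRV = 9 min.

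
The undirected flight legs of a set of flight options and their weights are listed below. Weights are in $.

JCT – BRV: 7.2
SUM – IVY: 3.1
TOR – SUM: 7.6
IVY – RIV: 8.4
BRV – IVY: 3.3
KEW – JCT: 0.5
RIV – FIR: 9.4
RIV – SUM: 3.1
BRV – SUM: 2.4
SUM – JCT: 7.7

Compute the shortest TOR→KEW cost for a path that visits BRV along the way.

$17.7

Shortest TOR→BRV: TOR–SUM–BRV = 10
Shortest BRV→KEW: BRV–JCT–KEW = 7.7
Total via BRV: 10 + 7.7 = $17.7.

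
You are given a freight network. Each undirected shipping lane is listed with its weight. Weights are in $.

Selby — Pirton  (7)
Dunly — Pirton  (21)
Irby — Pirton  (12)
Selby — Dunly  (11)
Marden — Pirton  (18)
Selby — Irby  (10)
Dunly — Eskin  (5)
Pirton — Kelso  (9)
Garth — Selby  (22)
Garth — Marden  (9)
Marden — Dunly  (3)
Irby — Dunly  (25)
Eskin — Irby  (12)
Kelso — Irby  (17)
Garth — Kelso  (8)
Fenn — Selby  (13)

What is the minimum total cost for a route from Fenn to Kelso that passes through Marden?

Shortest Fenn→Marden: Fenn–Selby–Dunly–Marden = 27
Shortest Marden→Kelso: Marden–Garth–Kelso = 17
Total via Marden: 27 + 17 = $44.

$44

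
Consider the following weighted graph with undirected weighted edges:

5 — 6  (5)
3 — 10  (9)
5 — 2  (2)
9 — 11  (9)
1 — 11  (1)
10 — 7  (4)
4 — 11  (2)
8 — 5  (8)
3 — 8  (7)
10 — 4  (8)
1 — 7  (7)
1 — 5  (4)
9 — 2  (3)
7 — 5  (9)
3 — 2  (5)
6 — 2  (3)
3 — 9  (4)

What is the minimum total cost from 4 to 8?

Enumerating some paths:
4–11–1–5–8: 2+1+4+8 = 15
4–11–1–5–2–3–8: 2+1+4+2+5+7 = 21
The minimum is 15 via 4–11–1–5–8.

15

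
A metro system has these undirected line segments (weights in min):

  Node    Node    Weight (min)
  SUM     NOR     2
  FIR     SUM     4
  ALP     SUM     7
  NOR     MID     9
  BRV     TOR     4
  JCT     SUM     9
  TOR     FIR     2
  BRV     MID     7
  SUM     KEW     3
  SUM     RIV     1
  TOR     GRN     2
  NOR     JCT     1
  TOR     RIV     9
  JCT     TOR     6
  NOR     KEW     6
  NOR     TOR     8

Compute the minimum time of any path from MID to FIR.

13 min

Enumerating some paths:
MID - NOR - SUM - FIR: 9+2+4 = 15
MID - BRV - TOR - FIR: 7+4+2 = 13
Cheapest is MID - BRV - TOR - FIR at 13 min.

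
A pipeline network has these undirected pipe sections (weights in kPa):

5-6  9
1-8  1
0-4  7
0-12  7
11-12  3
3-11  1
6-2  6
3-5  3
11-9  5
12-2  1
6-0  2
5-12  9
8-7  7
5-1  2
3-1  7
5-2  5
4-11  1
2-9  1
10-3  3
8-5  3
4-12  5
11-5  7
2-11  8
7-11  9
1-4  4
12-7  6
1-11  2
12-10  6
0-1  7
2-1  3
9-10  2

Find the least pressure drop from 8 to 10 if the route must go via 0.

19 kPa

Best 8 to 0: 8 → 1 → 0 costing 8
Best 0 to 10: 0 → 6 → 2 → 9 → 10 costing 11
Total via 0: 8 + 11 = 19 kPa.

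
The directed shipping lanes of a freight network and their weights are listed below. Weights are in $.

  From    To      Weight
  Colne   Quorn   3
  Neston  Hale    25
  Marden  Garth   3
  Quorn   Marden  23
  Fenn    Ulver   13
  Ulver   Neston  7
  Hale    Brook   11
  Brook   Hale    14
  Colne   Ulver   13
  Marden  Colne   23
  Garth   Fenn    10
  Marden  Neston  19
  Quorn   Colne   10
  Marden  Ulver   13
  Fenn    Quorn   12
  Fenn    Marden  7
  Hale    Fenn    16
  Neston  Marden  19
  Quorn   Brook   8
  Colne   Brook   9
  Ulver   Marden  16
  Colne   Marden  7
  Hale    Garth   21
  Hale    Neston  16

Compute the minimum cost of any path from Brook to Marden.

Compare a few routes:
Brook–Hale–Fenn–Quorn–Colne–Marden: 14+16+12+10+7 = 59
Brook–Hale–Neston–Marden: 14+16+19 = 49
Brook–Hale–Fenn–Marden: 14+16+7 = 37
Brook–Hale–Garth–Fenn–Marden: 14+21+10+7 = 52
The minimum is $37 via Brook–Hale–Fenn–Marden.

$37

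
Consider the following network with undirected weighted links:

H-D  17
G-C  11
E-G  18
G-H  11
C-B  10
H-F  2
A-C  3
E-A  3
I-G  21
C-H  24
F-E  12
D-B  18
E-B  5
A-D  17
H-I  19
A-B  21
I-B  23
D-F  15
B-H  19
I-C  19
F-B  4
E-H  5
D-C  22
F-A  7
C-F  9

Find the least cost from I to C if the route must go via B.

Shortest I→B: I → B = 23
Best B to C: B → C costing 10
Total via B: 23 + 10 = 33.

33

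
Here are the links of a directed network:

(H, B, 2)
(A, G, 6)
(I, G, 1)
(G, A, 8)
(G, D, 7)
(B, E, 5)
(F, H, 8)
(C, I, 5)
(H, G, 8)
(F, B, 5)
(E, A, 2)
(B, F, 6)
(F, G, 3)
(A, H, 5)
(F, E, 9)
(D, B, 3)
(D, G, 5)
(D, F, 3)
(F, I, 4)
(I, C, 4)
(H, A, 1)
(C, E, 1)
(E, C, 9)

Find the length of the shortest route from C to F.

16

Shortest distances from C:
C: 0
E: 1  (via C)
A: 3  (via E)
I: 5  (via C)
G: 6  (via I)
H: 8  (via A)
B: 10  (via H)
D: 13  (via G)
F: 16  (via B)
Shortest route: C → E → A → H → B → F = 16.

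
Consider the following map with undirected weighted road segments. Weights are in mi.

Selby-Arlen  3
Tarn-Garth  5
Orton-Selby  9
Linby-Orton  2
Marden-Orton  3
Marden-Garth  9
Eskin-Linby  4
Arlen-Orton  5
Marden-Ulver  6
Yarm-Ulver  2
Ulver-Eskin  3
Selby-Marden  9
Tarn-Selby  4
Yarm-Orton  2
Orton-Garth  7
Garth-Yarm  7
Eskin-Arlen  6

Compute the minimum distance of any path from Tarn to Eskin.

13 mi

Candidate routes:
Tarn–Garth–Yarm–Ulver–Eskin: 5+7+2+3 = 17
Tarn–Selby–Arlen–Eskin: 4+3+6 = 13
Tarn–Selby–Arlen–Orton–Linby–Eskin: 4+3+5+2+4 = 18
Tarn–Garth–Orton–Linby–Eskin: 5+7+2+4 = 18
The minimum is 13 mi via Tarn–Selby–Arlen–Eskin.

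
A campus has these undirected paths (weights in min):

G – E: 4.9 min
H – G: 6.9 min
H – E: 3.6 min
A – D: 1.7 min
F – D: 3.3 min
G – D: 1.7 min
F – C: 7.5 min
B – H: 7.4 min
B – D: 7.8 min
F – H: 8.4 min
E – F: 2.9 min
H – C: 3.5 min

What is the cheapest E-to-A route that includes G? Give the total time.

Shortest E→G: E → G = 4.9
Shortest G→A: G → D → A = 3.4
Total via G: 4.9 + 3.4 = 8.3 min.

8.3 min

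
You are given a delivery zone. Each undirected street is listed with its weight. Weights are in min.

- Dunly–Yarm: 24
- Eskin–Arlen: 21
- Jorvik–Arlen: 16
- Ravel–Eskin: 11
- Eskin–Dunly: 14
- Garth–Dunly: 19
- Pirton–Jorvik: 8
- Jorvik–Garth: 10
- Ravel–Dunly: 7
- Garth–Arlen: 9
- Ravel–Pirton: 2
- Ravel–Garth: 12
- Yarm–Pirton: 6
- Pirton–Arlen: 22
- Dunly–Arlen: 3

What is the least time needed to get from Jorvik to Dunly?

Enumerating some paths:
Jorvik → Garth → Arlen → Dunly: 10+9+3 = 22
Jorvik → Arlen → Dunly: 16+3 = 19
Jorvik → Pirton → Ravel → Dunly: 8+2+7 = 17
The minimum is 17 min via Jorvik → Pirton → Ravel → Dunly.

17 min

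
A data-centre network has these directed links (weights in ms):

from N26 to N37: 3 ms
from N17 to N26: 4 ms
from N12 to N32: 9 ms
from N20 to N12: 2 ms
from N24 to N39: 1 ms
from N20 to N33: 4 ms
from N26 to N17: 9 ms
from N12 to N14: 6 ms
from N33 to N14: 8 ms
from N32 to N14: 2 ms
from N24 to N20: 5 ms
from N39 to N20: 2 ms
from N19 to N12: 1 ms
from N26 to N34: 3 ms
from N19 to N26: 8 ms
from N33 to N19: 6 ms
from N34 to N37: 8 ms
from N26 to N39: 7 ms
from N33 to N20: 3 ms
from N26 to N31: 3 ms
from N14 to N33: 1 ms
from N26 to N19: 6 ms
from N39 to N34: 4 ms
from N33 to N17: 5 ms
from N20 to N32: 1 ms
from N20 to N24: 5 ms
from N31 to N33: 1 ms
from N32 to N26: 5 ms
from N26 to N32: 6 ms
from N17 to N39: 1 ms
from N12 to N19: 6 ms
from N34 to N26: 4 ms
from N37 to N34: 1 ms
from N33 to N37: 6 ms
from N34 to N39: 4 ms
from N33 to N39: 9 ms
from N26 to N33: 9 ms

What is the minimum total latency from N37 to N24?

12 ms

Running Dijkstra from N37:
N37: 0
N34: 1  (via N37)
N26: 5  (via N34)
N39: 5  (via N34)
N20: 7  (via N39)
N32: 8  (via N20)
N31: 8  (via N26)
N33: 9  (via N31)
N12: 9  (via N20)
N14: 10  (via N32)
N19: 11  (via N26)
N24: 12  (via N20)
Shortest route: N37 → N34 → N39 → N20 → N24 = 12 ms.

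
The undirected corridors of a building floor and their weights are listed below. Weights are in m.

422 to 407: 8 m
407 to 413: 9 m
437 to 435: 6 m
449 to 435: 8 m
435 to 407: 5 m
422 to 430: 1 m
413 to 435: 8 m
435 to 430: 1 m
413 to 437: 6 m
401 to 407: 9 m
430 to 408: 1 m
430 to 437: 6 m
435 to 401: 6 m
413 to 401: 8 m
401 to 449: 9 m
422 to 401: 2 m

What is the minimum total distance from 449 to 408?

Candidate routes:
449 → 435 → 430 → 408: 8+1+1 = 10
449 → 401 → 422 → 430 → 408: 9+2+1+1 = 13
The minimum is 10 m via 449 → 435 → 430 → 408.

10 m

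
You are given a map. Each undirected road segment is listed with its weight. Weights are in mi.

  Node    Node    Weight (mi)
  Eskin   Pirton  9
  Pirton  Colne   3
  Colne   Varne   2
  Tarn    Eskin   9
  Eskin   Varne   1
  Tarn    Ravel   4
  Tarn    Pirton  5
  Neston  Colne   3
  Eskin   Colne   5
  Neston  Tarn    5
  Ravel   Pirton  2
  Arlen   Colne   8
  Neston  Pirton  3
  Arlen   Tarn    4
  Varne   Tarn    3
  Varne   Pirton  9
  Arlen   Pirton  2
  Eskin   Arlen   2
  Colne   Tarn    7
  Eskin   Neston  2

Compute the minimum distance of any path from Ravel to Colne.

Settle nodes by increasing distance from Ravel:
Ravel: 0
Pirton: 2  (via Ravel)
Arlen: 4  (via Pirton)
Tarn: 4  (via Ravel)
Colne: 5  (via Pirton)
Shortest route: Ravel–Pirton–Colne = 5 mi.

5 mi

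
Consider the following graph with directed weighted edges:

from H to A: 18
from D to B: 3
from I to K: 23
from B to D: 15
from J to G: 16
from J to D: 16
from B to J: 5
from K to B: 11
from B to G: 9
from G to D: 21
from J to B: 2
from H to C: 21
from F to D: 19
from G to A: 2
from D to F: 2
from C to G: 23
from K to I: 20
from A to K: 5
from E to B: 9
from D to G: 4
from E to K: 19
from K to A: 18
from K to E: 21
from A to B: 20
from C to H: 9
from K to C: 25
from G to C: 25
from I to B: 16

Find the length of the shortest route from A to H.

Enumerating some paths:
A - B - G - C - H: 20+9+25+9 = 63
A - K - C - H: 5+25+9 = 39
A - K - B - G - C - H: 5+11+9+25+9 = 59
Cheapest is A - K - C - H at 39.

39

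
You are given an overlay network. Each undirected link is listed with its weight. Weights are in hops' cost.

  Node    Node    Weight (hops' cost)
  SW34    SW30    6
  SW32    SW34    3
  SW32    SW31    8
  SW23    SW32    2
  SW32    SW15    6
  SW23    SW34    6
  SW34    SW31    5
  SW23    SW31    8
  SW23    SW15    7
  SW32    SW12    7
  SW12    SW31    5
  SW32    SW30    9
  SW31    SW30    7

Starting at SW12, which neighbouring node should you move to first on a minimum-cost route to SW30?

SW31

Compare a few routes:
SW12–SW31–SW34–SW30: 5+5+6 = 16
SW12–SW31–SW30: 5+7 = 12
The minimum is 12 hops' cost via SW12–SW31–SW30.
So from SW12 the first move is to SW31.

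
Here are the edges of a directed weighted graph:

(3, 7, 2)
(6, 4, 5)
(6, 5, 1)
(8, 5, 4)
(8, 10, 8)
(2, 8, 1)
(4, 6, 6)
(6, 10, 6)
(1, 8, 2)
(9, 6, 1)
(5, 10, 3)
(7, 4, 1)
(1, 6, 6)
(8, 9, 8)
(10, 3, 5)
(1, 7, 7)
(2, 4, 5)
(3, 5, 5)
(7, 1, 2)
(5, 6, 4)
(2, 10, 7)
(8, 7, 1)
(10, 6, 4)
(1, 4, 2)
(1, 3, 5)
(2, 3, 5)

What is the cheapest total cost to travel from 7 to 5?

8

Candidate routes:
7–1–4–6–5: 2+2+6+1 = 11
7–1–3–5: 2+5+5 = 12
7–1–8–5: 2+2+4 = 8
7–1–6–5: 2+6+1 = 9
The minimum is 8 via 7–1–8–5.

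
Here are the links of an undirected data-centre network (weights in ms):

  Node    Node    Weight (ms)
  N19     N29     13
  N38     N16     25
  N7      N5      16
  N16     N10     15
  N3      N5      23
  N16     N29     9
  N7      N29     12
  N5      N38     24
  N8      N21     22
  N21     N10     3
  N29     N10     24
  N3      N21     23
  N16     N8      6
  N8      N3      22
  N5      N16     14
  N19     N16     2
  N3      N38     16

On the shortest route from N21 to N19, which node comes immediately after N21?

N10

Candidate routes:
N21 - N10 - N16 - N19: 3+15+2 = 20
N21 - N10 - N29 - N16 - N19: 3+24+9+2 = 38
N21 - N8 - N16 - N19: 22+6+2 = 30
The minimum is 20 ms via N21 - N10 - N16 - N19.
So from N21 the first move is to N10.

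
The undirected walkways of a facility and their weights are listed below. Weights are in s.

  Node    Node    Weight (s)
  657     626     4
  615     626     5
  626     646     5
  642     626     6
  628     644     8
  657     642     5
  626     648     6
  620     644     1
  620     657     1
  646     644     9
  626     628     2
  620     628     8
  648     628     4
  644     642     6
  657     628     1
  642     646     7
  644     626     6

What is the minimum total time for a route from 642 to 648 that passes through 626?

Shortest 642→626: 642 → 626 = 6
Best 626 to 648: 626 → 648 costing 6
Total via 626: 6 + 6 = 12 s.

12 s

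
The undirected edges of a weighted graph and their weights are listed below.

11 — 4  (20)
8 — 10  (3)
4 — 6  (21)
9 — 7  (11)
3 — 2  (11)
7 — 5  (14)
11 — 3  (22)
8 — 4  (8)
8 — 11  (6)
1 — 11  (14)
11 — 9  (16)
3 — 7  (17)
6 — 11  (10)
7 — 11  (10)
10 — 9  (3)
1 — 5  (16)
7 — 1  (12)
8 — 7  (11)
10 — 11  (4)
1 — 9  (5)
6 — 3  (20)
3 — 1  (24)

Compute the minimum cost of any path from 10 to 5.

24

Running Dijkstra from 10:
10: 0
8: 3  (via 10)
9: 3  (via 10)
11: 4  (via 10)
1: 8  (via 9)
4: 11  (via 8)
6: 14  (via 11)
7: 14  (via 8)
5: 24  (via 1)
Shortest route: 10–9–1–5 = 24.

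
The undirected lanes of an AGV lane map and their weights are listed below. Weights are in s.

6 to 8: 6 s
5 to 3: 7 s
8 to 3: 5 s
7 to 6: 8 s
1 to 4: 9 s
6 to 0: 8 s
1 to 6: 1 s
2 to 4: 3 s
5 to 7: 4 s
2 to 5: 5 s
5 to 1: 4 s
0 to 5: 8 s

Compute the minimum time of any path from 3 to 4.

15 s

Candidate routes:
3 - 8 - 6 - 1 - 4: 5+6+1+9 = 21
3 - 5 - 2 - 4: 7+5+3 = 15
3 - 5 - 1 - 4: 7+4+9 = 20
Cheapest is 3 - 5 - 2 - 4 at 15 s.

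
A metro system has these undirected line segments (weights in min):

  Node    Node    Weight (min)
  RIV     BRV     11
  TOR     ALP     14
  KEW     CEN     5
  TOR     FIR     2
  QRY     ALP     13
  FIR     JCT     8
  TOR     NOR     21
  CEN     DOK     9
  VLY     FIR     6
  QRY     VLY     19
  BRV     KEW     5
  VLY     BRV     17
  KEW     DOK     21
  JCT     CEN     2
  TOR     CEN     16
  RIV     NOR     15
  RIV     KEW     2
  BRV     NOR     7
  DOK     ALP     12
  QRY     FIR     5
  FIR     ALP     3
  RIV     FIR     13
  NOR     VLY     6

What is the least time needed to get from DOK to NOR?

26 min

Candidate routes:
DOK–CEN–KEW–BRV–NOR: 9+5+5+7 = 26
DOK–CEN–KEW–RIV–NOR: 9+5+2+15 = 31
DOK–ALP–FIR–VLY–NOR: 12+3+6+6 = 27
The minimum is 26 min via DOK–CEN–KEW–BRV–NOR.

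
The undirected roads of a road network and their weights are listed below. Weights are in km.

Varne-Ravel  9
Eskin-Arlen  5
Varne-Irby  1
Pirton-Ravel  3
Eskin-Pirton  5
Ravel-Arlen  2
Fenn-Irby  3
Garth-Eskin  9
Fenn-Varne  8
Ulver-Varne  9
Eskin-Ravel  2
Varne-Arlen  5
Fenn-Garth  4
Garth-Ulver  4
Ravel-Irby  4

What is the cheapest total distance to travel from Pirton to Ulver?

17 km

Enumerating some paths:
Pirton–Ravel–Eskin–Garth–Ulver: 3+2+9+4 = 18
Pirton–Ravel–Irby–Varne–Ulver: 3+4+1+9 = 17
Pirton–Ravel–Irby–Fenn–Garth–Ulver: 3+4+3+4+4 = 18
The minimum is 17 km via Pirton–Ravel–Irby–Varne–Ulver.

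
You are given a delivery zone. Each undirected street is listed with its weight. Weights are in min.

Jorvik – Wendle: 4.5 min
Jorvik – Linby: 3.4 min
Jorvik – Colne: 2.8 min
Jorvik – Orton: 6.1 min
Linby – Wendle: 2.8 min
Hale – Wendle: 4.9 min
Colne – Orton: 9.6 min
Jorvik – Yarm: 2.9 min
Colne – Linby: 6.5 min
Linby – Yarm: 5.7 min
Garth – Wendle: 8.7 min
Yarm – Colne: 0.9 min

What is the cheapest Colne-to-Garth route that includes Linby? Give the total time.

17.7 min

Best Colne to Linby: Colne → Jorvik → Linby costing 6.2
Best Linby to Garth: Linby → Wendle → Garth costing 11.5
Total via Linby: 6.2 + 11.5 = 17.7 min.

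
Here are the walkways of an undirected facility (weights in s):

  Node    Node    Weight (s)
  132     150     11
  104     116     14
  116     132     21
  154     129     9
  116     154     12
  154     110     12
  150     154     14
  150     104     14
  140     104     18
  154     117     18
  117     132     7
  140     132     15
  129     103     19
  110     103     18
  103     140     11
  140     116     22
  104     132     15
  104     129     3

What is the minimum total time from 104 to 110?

24 s

Settle nodes by increasing distance from 104:
104: 0
129: 3  (via 104)
154: 12  (via 129)
116: 14  (via 104)
150: 14  (via 104)
132: 15  (via 104)
140: 18  (via 104)
103: 22  (via 129)
117: 22  (via 132)
110: 24  (via 154)
Shortest route: 104–129–154–110 = 24 s.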